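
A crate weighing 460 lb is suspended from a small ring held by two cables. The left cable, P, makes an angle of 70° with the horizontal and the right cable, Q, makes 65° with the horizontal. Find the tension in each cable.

T_P = 274.9 lb, T_Q = 222.5 lb

ΣF_x = 0: −T_P·cos70° + T_Q·cos65° = 0 → T_Q = 0.809289·T_P.
ΣF_y = 0: T_P·sin70° + T_Q·sin65° = 460.
Substitute: T_P·(0.939693 + 0.809289·0.906308) = 460 → T_P = 274.929 ≈ 274.9 lb.
Then T_Q = 0.809289 × 274.929 = 222.5 lb.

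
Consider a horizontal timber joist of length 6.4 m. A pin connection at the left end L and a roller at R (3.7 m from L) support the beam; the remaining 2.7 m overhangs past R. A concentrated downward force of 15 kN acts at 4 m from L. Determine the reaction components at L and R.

Taking moments about L: R_y·3.7 − 15·4 = 0 → R_y = 60/3.7 = 16.2162 ≈ 16.22 kN.
ΣF_y = 0: L_y + 16.2162 − 15 = 0 → L_y = -1.216 kN.
ΣF_x = 0: no horizontal applied forces, so L_x = 0.

L_x = 0, L_y = -1.216 kN, R_y = 16.22 kN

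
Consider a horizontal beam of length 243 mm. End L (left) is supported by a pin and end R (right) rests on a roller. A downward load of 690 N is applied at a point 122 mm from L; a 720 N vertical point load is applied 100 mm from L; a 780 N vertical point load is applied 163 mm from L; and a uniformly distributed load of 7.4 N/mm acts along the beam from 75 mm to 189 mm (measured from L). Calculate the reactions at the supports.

L_x = 0, L_y = 1409 N, R_y = 1624 N

Resultant of the distributed load: 7.4 × 114 = 843.6 N at 132 mm from L.
Moments about L: R_y·243 − 690·122 − 720·100 − 780·163 − (7.4·114)·132 = 0 → R_y = 394675.2/243 = 1624.18 ≈ 1624 N.
ΣF_y = 0: L_y + 1624.18 − 690 − 720 − 780 − 7.4·114 = 0 → L_y = 1409 N.
ΣF_x = 0: no horizontal applied forces, so L_x = 0.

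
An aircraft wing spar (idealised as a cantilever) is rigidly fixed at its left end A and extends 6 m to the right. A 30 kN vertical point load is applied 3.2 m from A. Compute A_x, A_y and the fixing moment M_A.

ΣF_x = 0: A_x = 0.
ΣF_y = 0: A_y − 30 = 0 → A_y = 30.00 kN.
ΣM about A: M_A − 30·3.2 = 0 → M_A = 96.00 kN·m.

A_x = 0, A_y = 30.00 kN, M_A = 96.00 kN·m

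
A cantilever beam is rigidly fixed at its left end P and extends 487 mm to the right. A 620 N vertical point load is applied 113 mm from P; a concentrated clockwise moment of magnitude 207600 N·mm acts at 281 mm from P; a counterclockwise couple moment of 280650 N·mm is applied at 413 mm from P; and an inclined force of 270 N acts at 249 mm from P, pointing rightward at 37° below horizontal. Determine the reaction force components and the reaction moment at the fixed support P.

P_x = -215.6 N, P_y = 782.5 N, M_P = 37470 N·mm

ΣF_x = 0: P_x + 270·cos37° = 0 → P_x = -215.6 N.
ΣF_y = 0: P_y − 620 − 270·sin37° = 0 → P_y = 782.5 N.
ΣM about P: M_P − 620·113 − 207600 + 280650 − 270·sin37°·249 = 0 → M_P = 37470 N·mm.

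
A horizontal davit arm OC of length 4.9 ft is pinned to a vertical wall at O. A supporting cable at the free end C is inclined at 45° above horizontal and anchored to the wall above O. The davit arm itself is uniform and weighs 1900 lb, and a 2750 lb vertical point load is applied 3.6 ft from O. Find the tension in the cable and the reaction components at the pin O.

ΣM about O: T·sin45°·4.9 − 1900·2.45 − 2750·3.6 = 0 → T = 14555/(4.9·0.707107) = 4200.79 ≈ 4201 lb.
ΣF_x = 0: O_x − T·cos45° = 0 → O_x = 4200.79 × 0.707107 = 2970 lb.
ΣF_y = 0: O_y + T·sin45° − 1900 − 2750 = 0 → O_y = 4650 − 4200.79 × 0.707107 = 1680 lb.

T = 4201 lb, O_x = 2970 lb, O_y = 1680 lb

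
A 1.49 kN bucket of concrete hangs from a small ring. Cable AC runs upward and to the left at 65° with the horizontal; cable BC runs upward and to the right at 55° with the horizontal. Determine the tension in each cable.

T_AC = 0.9868 kN, T_BC = 0.7271 kN

ΣF_x = 0: −T_AC·cos65° + T_BC·cos55° = 0 → T_BC = 0.736812·T_AC.
ΣF_y = 0: T_AC·sin65° + T_BC·sin55° = 1.49.
Substitute: T_AC·(0.906308 + 0.736812·0.819152) = 1.49 → T_AC = 0.986841 ≈ 0.9868 kN.
Then T_BC = 0.736812 × 0.986841 = 0.7271 kN.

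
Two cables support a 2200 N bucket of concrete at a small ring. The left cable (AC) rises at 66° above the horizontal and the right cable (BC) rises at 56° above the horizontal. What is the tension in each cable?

T_AC = 1451 N, T_BC = 1055 N

ΣF_x = 0: −T_AC·cos66° + T_BC·cos56° = 0 → T_BC = 0.727364·T_AC.
ΣF_y = 0: T_AC·sin66° + T_BC·sin56° = 2200.
Substitute: T_AC·(0.913545 + 0.727364·0.829038) = 2200 → T_AC = 1450.65 ≈ 1451 N.
Then T_BC = 0.727364 × 1450.65 = 1055 N.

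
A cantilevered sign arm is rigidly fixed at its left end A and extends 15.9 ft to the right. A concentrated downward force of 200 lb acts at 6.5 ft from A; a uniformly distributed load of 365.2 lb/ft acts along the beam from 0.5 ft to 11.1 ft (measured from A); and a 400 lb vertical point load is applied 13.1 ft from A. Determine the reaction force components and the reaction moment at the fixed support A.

Resultant of the distributed load: 365.2 × 10.6 = 3871.12 lb at 5.8 ft from A.
ΣF_x = 0: A_x = 0.
ΣF_y = 0: A_y − 200 − 365.2·10.6 − 400 = 0 → A_y = 4471 lb.
ΣM about A: M_A − 200·6.5 − (365.2·10.6)·5.8 − 400·13.1 = 0 → M_A = 28990 lb·ft.

A_x = 0, A_y = 4471 lb, M_A = 28990 lb·ft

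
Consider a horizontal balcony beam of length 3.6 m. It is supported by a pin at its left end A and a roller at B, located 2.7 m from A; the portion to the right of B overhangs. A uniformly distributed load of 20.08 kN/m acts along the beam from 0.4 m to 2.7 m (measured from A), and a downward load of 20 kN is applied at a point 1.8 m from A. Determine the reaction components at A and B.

A_x = 0, A_y = 26.34 kN, B_y = 39.85 kN

Resultant of the distributed load: 20.08 × 2.3 = 46.184 kN at 1.55 m from A.
Taking moments about A: B_y·2.7 − (20.08·2.3)·1.55 − 20·1.8 = 0 → B_y = 107.5852/2.7 = 39.8464 ≈ 39.85 kN.
ΣF_y = 0: A_y + 39.8464 − 20.08·2.3 − 20 = 0 → A_y = 26.34 kN.
ΣF_x = 0: no horizontal applied forces, so A_x = 0.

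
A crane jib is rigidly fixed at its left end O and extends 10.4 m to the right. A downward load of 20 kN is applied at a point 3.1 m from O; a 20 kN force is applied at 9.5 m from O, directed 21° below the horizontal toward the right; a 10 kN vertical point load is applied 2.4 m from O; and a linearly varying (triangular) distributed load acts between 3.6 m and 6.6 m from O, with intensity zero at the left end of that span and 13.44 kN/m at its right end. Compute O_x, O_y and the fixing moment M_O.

O_x = -18.67 kN, O_y = 57.33 kN, M_O = 267.0 kN·m

Resultant of the triangular load: ½ × 13.44 × 3 = 20.16 kN, acting at 5.6 m from O (one-third of the span from the peak).
ΣF_x = 0: O_x + 20·cos21° = 0 → O_x = -18.67 kN.
ΣF_y = 0: O_y − 20 − 20·sin21° − 10 − ½·13.44·3 = 0 → O_y = 57.33 kN.
ΣM about O: M_O − 20·3.1 − 20·sin21°·9.5 − 10·2.4 − (½·13.44·3)·5.6 = 0 → M_O = 267.0 kN·m.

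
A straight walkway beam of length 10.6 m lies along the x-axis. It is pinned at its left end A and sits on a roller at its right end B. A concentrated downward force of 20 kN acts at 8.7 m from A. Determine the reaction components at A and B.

Moments about A: B_y·10.6 − 20·8.7 = 0 → B_y = 174/10.6 = 16.4151 ≈ 16.42 kN.
ΣF_y = 0: A_y + 16.4151 − 20 = 0 → A_y = 3.585 kN.
ΣF_x = 0: no horizontal applied forces, so A_x = 0.

A_x = 0, A_y = 3.585 kN, B_y = 16.42 kN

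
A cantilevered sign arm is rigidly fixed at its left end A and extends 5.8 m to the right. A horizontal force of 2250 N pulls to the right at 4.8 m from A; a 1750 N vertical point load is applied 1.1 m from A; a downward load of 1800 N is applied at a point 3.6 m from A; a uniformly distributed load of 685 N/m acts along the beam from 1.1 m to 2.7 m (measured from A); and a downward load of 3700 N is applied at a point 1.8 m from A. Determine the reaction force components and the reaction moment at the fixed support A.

A_x = -2250 N, A_y = 8346 N, M_A = 17150 N·m

Resultant of the distributed load: 685 × 1.6 = 1096 N at 1.9 m from A.
ΣF_x = 0: A_x + 2250 = 0 → A_x = -2250 N.
ΣF_y = 0: A_y − 1750 − 1800 − 685·1.6 − 3700 = 0 → A_y = 8346 N.
ΣM about A: M_A − 1750·1.1 − 1800·3.6 − (685·1.6)·1.9 − 3700·1.8 = 0 → M_A = 17150 N·m.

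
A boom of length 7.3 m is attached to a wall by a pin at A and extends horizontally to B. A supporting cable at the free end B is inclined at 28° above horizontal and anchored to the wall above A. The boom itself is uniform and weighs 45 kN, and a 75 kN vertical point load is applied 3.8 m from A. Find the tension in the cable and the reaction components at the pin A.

ΣM about A: T·sin28°·7.3 − 45·3.65 − 75·3.8 = 0 → T = 449.25/(7.3·0.469472) = 131.086 ≈ 131.1 kN.
ΣF_x = 0: A_x − T·cos28° = 0 → A_x = 131.086 × 0.882948 = 115.7 kN.
ΣF_y = 0: A_y + T·sin28° − 45 − 75 = 0 → A_y = 120 − 131.086 × 0.469472 = 58.46 kN.

T = 131.1 kN, A_x = 115.7 kN, A_y = 58.46 kN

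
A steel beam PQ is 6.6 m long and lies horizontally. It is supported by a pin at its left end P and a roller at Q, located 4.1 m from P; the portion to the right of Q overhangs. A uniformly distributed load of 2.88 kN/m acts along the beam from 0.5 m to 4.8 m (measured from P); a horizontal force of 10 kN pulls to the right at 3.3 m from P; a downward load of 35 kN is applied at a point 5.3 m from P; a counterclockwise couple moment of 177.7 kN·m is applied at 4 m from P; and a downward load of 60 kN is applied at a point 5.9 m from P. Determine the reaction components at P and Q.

P_x = -10.00 kN, P_y = 11.14 kN, Q_y = 96.25 kN

Resultant of the distributed load: 2.88 × 4.3 = 12.384 kN at 2.65 m from P.
Taking moments about P: Q_y·4.1 − (2.88·4.3)·2.65 − 35·5.3 + 177.7 − 60·5.9 = 0 → Q_y = 394.6176/4.1 = 96.2482 ≈ 96.25 kN.
ΣF_y = 0: P_y + 96.2482 − 2.88·4.3 − 35 − 60 = 0 → P_y = 11.14 kN.
ΣF_x = 0: P_x + 10 = 0 → P_x = -10.00 kN.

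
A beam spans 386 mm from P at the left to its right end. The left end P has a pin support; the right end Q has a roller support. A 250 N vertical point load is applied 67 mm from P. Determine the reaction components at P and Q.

P_x = 0, P_y = 206.6 N, Q_y = 43.39 N

Moments about P: Q_y·386 − 250·67 = 0 → Q_y = 16750/386 = 43.3938 ≈ 43.39 N.
ΣF_y = 0: P_y + 43.3938 − 250 = 0 → P_y = 206.6 N.
ΣF_x = 0: no horizontal applied forces, so P_x = 0.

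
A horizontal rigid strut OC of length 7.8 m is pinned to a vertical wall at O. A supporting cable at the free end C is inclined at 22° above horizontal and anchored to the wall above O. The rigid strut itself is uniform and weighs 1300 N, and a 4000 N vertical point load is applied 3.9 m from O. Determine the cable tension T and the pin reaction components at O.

T = 7074 N, O_x = 6559 N, O_y = 2650 N

ΣM about O: T·sin22°·7.8 − 1300·3.9 − 4000·3.9 = 0 → T = 20670/(7.8·0.374607) = 7074.08 ≈ 7074 N.
ΣF_x = 0: O_x − T·cos22° = 0 → O_x = 7074.08 × 0.927184 = 6559 N.
ΣF_y = 0: O_y + T·sin22° − 1300 − 4000 = 0 → O_y = 5300 − 7074.08 × 0.374607 = 2650 N.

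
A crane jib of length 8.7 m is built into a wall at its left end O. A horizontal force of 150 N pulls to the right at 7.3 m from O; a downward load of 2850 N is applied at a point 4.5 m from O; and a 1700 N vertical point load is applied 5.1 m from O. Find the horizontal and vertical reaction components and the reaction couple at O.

O_x = -150.0 N, O_y = 4550 N, M_O = 21500 N·m

ΣF_x = 0: O_x + 150 = 0 → O_x = -150.0 N.
ΣF_y = 0: O_y − 2850 − 1700 = 0 → O_y = 4550 N.
ΣM about O: M_O − 2850·4.5 − 1700·5.1 = 0 → M_O = 21500 N·m.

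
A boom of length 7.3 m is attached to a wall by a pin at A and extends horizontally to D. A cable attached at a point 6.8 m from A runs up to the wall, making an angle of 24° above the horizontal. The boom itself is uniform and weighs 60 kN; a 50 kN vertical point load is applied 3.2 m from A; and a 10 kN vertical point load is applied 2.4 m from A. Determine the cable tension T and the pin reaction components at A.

ΣM about A: T·sin24°·6.8 − 60·3.65 − 50·3.2 − 10·2.4 = 0 → T = 403/(6.8·0.406737) = 145.708 ≈ 145.7 kN.
ΣF_x = 0: A_x − T·cos24° = 0 → A_x = 145.708 × 0.913545 = 133.1 kN.
ΣF_y = 0: A_y + T·sin24° − 60 − 50 − 10 = 0 → A_y = 120 − 145.708 × 0.406737 = 60.74 kN.

T = 145.7 kN, A_x = 133.1 kN, A_y = 60.74 kN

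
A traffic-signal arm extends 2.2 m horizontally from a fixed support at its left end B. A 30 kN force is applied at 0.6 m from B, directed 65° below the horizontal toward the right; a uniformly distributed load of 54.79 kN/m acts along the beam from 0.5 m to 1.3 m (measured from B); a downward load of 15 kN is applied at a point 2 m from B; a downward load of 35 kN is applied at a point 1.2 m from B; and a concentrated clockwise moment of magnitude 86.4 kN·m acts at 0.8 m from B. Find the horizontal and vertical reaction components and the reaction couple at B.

Resultant of the distributed load: 54.79 × 0.8 = 43.832 kN at 0.9 m from B.
ΣF_x = 0: B_x + 30·cos65° = 0 → B_x = -12.68 kN.
ΣF_y = 0: B_y − 30·sin65° − 54.79·0.8 − 15 − 35 = 0 → B_y = 121.0 kN.
ΣM about B: M_B − 30·sin65°·0.6 − (54.79·0.8)·0.9 − 15·2 − 35·1.2 − 86.4 = 0 → M_B = 214.2 kN·m.

B_x = -12.68 kN, B_y = 121.0 kN, M_B = 214.2 kN·m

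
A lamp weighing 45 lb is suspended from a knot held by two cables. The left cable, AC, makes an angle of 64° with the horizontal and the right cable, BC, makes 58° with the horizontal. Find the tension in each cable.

ΣF_x = 0: −T_AC·cos64° + T_BC·cos58° = 0 → T_BC = 0.827241·T_AC.
ΣF_y = 0: T_AC·sin64° + T_BC·sin58° = 45.
Substitute: T_AC·(0.898794 + 0.827241·0.848048) = 45 → T_AC = 28.1191 ≈ 28.12 lb.
Then T_BC = 0.827241 × 28.1191 = 23.26 lb.

T_AC = 28.12 lb, T_BC = 23.26 lb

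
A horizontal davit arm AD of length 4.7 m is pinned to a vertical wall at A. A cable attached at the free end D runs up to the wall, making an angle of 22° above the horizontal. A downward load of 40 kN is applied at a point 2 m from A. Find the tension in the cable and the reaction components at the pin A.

T = 45.44 kN, A_x = 42.13 kN, A_y = 22.98 kN

ΣM about A: T·sin22°·4.7 − 40·2 = 0 → T = 80/(4.7·0.374607) = 45.4377 ≈ 45.44 kN.
ΣF_x = 0: A_x − T·cos22° = 0 → A_x = 45.4377 × 0.927184 = 42.13 kN.
ΣF_y = 0: A_y + T·sin22° − 40 = 0 → A_y = 40 − 45.4377 × 0.374607 = 22.98 kN.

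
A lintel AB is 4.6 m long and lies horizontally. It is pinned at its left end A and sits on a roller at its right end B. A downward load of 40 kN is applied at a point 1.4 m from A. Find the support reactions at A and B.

A_x = 0, A_y = 27.83 kN, B_y = 12.17 kN

Moments about A: B_y·4.6 − 40·1.4 = 0 → B_y = 56/4.6 = 12.1739 ≈ 12.17 kN.
ΣF_y = 0: A_y + 12.1739 − 40 = 0 → A_y = 27.83 kN.
ΣF_x = 0: no horizontal applied forces, so A_x = 0.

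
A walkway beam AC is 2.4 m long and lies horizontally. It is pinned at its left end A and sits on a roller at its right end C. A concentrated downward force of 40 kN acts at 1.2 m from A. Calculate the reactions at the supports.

Taking moments about A: C_y·2.4 − 40·1.2 = 0 → C_y = 48/2.4 = 20.00 kN.
ΣF_y = 0: A_y + 20 − 40 = 0 → A_y = 20.00 kN.
ΣF_x = 0: no horizontal applied forces, so A_x = 0.

A_x = 0, A_y = 20.00 kN, C_y = 20.00 kN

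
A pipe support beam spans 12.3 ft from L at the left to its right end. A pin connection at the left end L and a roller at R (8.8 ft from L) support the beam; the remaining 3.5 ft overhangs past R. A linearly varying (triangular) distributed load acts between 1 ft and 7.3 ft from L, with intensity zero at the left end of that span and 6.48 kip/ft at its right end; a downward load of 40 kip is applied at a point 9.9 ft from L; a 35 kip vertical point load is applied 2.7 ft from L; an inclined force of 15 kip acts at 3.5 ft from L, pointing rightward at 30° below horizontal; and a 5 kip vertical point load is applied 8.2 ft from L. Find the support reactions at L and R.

Resultant of the triangular load: ½ × 6.48 × 6.3 = 20.412 kip, acting at 5.2 ft from L (one-third of the span from the peak).
Moments about L: R_y·8.8 − (½·6.48·6.3)·5.2 − 40·9.9 − 35·2.7 − 15·sin30°·3.5 − 5·8.2 = 0 → R_y = 663.8924/8.8 = 75.4423 ≈ 75.44 kip.
ΣF_y = 0: L_y + 75.4423 − ½·6.48·6.3 − 40 − 35 − 15·sin30° − 5 = 0 → L_y = 32.47 kip.
ΣF_x = 0: L_x + 15·cos30° = 0 → L_x = -12.99 kip.

L_x = -12.99 kip, L_y = 32.47 kip, R_y = 75.44 kip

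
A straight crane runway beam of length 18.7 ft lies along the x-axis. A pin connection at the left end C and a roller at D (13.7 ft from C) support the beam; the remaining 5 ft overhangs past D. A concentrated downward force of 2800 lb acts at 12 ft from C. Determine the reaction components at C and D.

C_x = 0, C_y = 347.4 lb, D_y = 2453 lb

Taking moments about C: D_y·13.7 − 2800·12 = 0 → D_y = 33600/13.7 = 2452.55 ≈ 2453 lb.
ΣF_y = 0: C_y + 2452.55 − 2800 = 0 → C_y = 347.4 lb.
ΣF_x = 0: no horizontal applied forces, so C_x = 0.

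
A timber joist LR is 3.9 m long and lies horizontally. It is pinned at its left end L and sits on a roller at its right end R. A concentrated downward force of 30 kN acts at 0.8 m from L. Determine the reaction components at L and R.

Moments about L: R_y·3.9 − 30·0.8 = 0 → R_y = 24/3.9 = 6.15385 ≈ 6.154 kN.
ΣF_y = 0: L_y + 6.15385 − 30 = 0 → L_y = 23.85 kN.
ΣF_x = 0: no horizontal applied forces, so L_x = 0.

L_x = 0, L_y = 23.85 kN, R_y = 6.154 kN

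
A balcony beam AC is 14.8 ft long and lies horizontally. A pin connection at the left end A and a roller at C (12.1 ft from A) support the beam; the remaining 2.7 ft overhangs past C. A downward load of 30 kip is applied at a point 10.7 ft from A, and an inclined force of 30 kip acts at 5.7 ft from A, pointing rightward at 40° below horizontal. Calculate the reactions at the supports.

Moments about A: C_y·12.1 − 30·10.7 − 30·sin40°·5.7 = 0 → C_y = 430.917/12.1 = 35.613 ≈ 35.61 kip.
ΣF_y = 0: A_y + 35.613 − 30 − 30·sin40° = 0 → A_y = 13.67 kip.
ΣF_x = 0: A_x + 30·cos40° = 0 → A_x = -22.98 kip.

A_x = -22.98 kip, A_y = 13.67 kip, C_y = 35.61 kip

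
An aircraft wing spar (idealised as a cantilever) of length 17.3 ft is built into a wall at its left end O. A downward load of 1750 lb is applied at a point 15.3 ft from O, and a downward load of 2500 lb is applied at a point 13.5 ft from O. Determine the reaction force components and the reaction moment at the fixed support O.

O_x = 0, O_y = 4250 lb, M_O = 60520 lb·ft

ΣF_x = 0: O_x = 0.
ΣF_y = 0: O_y − 1750 − 2500 = 0 → O_y = 4250 lb.
ΣM about O: M_O − 1750·15.3 − 2500·13.5 = 0 → M_O = 60520 lb·ft.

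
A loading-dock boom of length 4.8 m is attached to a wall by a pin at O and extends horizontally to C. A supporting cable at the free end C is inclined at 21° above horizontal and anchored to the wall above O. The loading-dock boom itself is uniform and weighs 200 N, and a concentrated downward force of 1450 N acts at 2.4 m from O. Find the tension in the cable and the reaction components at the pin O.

ΣM about O: T·sin21°·4.8 − 200·2.4 − 1450·2.4 = 0 → T = 3960/(4.8·0.358368) = 2302.1 ≈ 2302 N.
ΣF_x = 0: O_x − T·cos21° = 0 → O_x = 2302.1 × 0.93358 = 2149 N.
ΣF_y = 0: O_y + T·sin21° − 200 − 1450 = 0 → O_y = 1650 − 2302.1 × 0.358368 = 825.0 N.

T = 2302 N, O_x = 2149 N, O_y = 825.0 N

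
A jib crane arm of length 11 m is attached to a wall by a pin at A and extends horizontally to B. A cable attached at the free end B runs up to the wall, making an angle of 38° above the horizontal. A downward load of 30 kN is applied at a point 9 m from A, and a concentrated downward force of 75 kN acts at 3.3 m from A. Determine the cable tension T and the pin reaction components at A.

T = 76.41 kN, A_x = 60.22 kN, A_y = 57.95 kN

ΣM about A: T·sin38°·11 − 30·9 − 75·3.3 = 0 → T = 517.5/(11·0.615661) = 76.4145 ≈ 76.41 kN.
ΣF_x = 0: A_x − T·cos38° = 0 → A_x = 76.4145 × 0.788011 = 60.22 kN.
ΣF_y = 0: A_y + T·sin38° − 30 − 75 = 0 → A_y = 105 − 76.4145 × 0.615661 = 57.95 kN.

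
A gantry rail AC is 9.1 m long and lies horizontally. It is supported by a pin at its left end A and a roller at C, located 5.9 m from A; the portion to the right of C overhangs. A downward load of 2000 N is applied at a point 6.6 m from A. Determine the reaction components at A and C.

A_x = 0, A_y = -237.3 N, C_y = 2237 N

Taking moments about A: C_y·5.9 − 2000·6.6 = 0 → C_y = 13200/5.9 = 2237.29 ≈ 2237 N.
ΣF_y = 0: A_y + 2237.29 − 2000 = 0 → A_y = -237.3 N.
ΣF_x = 0: no horizontal applied forces, so A_x = 0.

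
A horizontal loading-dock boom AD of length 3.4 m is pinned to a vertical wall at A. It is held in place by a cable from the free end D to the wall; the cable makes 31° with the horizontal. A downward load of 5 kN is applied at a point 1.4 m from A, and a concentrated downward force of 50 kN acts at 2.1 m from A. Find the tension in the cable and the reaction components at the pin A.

T = 63.96 kN, A_x = 54.82 kN, A_y = 22.06 kN

ΣM about A: T·sin31°·3.4 − 5·1.4 − 50·2.1 = 0 → T = 112/(3.4·0.515038) = 63.9587 ≈ 63.96 kN.
ΣF_x = 0: A_x − T·cos31° = 0 → A_x = 63.9587 × 0.857167 = 54.82 kN.
ΣF_y = 0: A_y + T·sin31° − 5 − 50 = 0 → A_y = 55 − 63.9587 × 0.515038 = 22.06 kN.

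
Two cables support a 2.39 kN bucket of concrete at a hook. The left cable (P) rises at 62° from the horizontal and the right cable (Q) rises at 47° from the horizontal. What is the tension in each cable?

T_P = 1.724 kN, T_Q = 1.187 kN

ΣF_x = 0: −T_P·cos62° + T_Q·cos47° = 0 → T_Q = 0.688376·T_P.
ΣF_y = 0: T_P·sin62° + T_Q·sin47° = 2.39.
Substitute: T_P·(0.882948 + 0.688376·0.731354) = 2.39 → T_P = 1.7239 ≈ 1.724 kN.
Then T_Q = 0.688376 × 1.7239 = 1.187 kN.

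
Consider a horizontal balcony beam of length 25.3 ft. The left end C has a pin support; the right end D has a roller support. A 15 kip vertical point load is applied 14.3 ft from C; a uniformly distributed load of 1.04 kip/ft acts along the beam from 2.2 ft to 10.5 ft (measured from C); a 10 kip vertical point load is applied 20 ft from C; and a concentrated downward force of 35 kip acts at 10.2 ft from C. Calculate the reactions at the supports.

Resultant of the distributed load: 1.04 × 8.3 = 8.632 kip at 6.35 ft from C.
Taking moments about C: D_y·25.3 − 15·14.3 − (1.04·8.3)·6.35 − 10·20 − 35·10.2 = 0 → D_y = 826.3132/25.3 = 32.6606 ≈ 32.66 kip.
ΣF_y = 0: C_y + 32.6606 − 15 − 1.04·8.3 − 10 − 35 = 0 → C_y = 35.97 kip.
ΣF_x = 0: no horizontal applied forces, so C_x = 0.

C_x = 0, C_y = 35.97 kip, D_y = 32.66 kip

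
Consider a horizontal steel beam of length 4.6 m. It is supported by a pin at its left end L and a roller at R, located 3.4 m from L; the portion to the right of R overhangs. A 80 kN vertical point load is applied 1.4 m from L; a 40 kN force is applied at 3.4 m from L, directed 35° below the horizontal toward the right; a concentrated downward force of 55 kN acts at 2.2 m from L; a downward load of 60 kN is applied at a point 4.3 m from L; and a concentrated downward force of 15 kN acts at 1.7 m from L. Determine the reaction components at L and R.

L_x = -32.77 kN, L_y = 58.09 kN, R_y = 174.9 kN

ΣM about L: R_y·3.4 − 80·1.4 − 40·sin35°·3.4 − 55·2.2 − 60·4.3 − 15·1.7 = 0 → R_y = 594.506/3.4 = 174.855 ≈ 174.9 kN.
ΣF_y = 0: L_y + 174.855 − 80 − 40·sin35° − 55 − 60 − 15 = 0 → L_y = 58.09 kN.
ΣF_x = 0: L_x + 40·cos35° = 0 → L_x = -32.77 kN.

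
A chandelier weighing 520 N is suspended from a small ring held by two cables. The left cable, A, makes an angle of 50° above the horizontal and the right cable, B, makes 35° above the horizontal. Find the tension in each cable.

ΣF_x = 0: −T_A·cos50° + T_B·cos35° = 0 → T_B = 0.784699·T_A.
ΣF_y = 0: T_A·sin50° + T_B·sin35° = 520.
Substitute: T_A·(0.766044 + 0.784699·0.573576) = 520 → T_A = 427.586 ≈ 427.6 N.
Then T_B = 0.784699 × 427.586 = 335.5 N.

T_A = 427.6 N, T_B = 335.5 N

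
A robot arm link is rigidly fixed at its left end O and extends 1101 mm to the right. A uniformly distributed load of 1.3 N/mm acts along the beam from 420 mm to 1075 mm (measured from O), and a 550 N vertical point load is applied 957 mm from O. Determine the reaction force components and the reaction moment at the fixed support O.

Resultant of the distributed load: 1.3 × 655 = 851.5 N at 747.5 mm from O.
ΣF_x = 0: O_x = 0.
ΣF_y = 0: O_y − 1.3·655 − 550 = 0 → O_y = 1402 N.
ΣM about O: M_O − (1.3·655)·747.5 − 550·957 = 0 → M_O = 1163000 N·mm.

O_x = 0, O_y = 1402 N, M_O = 1163000 N·mm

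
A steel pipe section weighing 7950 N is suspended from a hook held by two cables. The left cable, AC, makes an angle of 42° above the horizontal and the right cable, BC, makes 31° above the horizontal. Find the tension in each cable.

T_AC = 7126 N, T_BC = 6178 N

ΣF_x = 0: −T_AC·cos42° + T_BC·cos31° = 0 → T_BC = 0.866978·T_AC.
ΣF_y = 0: T_AC·sin42° + T_BC·sin31° = 7950.
Substitute: T_AC·(0.669131 + 0.866978·0.515038) = 7950 → T_AC = 7125.84 ≈ 7126 N.
Then T_BC = 0.866978 × 7125.84 = 6178 N.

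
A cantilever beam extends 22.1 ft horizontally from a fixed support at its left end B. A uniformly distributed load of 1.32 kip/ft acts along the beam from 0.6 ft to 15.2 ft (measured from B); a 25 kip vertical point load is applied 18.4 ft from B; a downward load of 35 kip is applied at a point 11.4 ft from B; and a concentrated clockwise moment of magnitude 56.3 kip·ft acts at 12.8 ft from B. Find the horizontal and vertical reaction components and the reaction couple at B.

B_x = 0, B_y = 79.27 kip, M_B = 1068 kip·ft

Resultant of the distributed load: 1.32 × 14.6 = 19.272 kip at 7.9 ft from B.
ΣF_x = 0: B_x = 0.
ΣF_y = 0: B_y − 1.32·14.6 − 25 − 35 = 0 → B_y = 79.27 kip.
ΣM about B: M_B − (1.32·14.6)·7.9 − 25·18.4 − 35·11.4 − 56.3 = 0 → M_B = 1068 kip·ft.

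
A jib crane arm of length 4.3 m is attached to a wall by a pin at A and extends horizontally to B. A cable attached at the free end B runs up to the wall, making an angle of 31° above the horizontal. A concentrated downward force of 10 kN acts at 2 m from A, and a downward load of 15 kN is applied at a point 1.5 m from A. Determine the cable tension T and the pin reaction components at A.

T = 19.19 kN, A_x = 16.45 kN, A_y = 15.12 kN

ΣM about A: T·sin31°·4.3 − 10·2 − 15·1.5 = 0 → T = 42.5/(4.3·0.515038) = 19.1903 ≈ 19.19 kN.
ΣF_x = 0: A_x − T·cos31° = 0 → A_x = 19.1903 × 0.857167 = 16.45 kN.
ΣF_y = 0: A_y + T·sin31° − 10 − 15 = 0 → A_y = 25 − 19.1903 × 0.515038 = 15.12 kN.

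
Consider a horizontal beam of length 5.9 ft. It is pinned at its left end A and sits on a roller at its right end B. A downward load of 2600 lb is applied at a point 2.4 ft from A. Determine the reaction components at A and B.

A_x = 0, A_y = 1542 lb, B_y = 1058 lb

Taking moments about A: B_y·5.9 − 2600·2.4 = 0 → B_y = 6240/5.9 = 1057.63 ≈ 1058 lb.
ΣF_y = 0: A_y + 1057.63 − 2600 = 0 → A_y = 1542 lb.
ΣF_x = 0: no horizontal applied forces, so A_x = 0.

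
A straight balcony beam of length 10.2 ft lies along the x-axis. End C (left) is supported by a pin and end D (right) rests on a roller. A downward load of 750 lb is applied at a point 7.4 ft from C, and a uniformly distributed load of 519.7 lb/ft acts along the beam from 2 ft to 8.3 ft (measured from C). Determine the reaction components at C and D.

C_x = 0, C_y = 1827 lb, D_y = 2197 lb

Resultant of the distributed load: 519.7 × 6.3 = 3274.11 lb at 5.15 ft from C.
Taking moments about C: D_y·10.2 − 750·7.4 − (519.7·6.3)·5.15 = 0 → D_y = 22411.6665/10.2 = 2197.22 ≈ 2197 lb.
ΣF_y = 0: C_y + 2197.22 − 750 − 519.7·6.3 = 0 → C_y = 1827 lb.
ΣF_x = 0: no horizontal applied forces, so C_x = 0.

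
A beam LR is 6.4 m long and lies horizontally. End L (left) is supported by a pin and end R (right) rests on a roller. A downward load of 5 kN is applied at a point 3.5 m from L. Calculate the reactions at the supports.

Taking moments about L: R_y·6.4 − 5·3.5 = 0 → R_y = 17.5/6.4 = 2.73438 ≈ 2.734 kN.
ΣF_y = 0: L_y + 2.73438 − 5 = 0 → L_y = 2.266 kN.
ΣF_x = 0: no horizontal applied forces, so L_x = 0.

L_x = 0, L_y = 2.266 kN, R_y = 2.734 kN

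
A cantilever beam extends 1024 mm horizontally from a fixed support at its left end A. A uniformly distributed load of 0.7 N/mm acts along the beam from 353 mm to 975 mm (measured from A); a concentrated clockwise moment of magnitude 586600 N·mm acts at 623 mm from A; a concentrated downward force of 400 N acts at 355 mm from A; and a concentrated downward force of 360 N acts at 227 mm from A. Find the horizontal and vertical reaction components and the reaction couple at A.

A_x = 0, A_y = 1195 N, M_A = 1099000 N·mm

Resultant of the distributed load: 0.7 × 622 = 435.4 N at 664 mm from A.
ΣF_x = 0: A_x = 0.
ΣF_y = 0: A_y − 0.7·622 − 400 − 360 = 0 → A_y = 1195 N.
ΣM about A: M_A − (0.7·622)·664 − 586600 − 400·355 − 360·227 = 0 → M_A = 1099000 N·mm.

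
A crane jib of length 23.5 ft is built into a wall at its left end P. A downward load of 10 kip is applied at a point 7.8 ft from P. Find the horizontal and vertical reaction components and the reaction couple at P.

P_x = 0, P_y = 10.00 kip, M_P = 78.00 kip·ft

ΣF_x = 0: P_x = 0.
ΣF_y = 0: P_y − 10 = 0 → P_y = 10.00 kip.
ΣM about P: M_P − 10·7.8 = 0 → M_P = 78.00 kip·ft.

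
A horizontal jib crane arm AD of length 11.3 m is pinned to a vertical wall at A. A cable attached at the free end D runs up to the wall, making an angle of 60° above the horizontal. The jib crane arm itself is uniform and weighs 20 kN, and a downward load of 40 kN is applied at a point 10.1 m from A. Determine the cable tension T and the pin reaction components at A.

T = 52.83 kN, A_x = 26.42 kN, A_y = 14.25 kN

ΣM about A: T·sin60°·11.3 − 20·5.65 − 40·10.1 = 0 → T = 517/(11.3·0.866025) = 52.8301 ≈ 52.83 kN.
ΣF_x = 0: A_x − T·cos60° = 0 → A_x = 52.8301 × 0.5 = 26.42 kN.
ΣF_y = 0: A_y + T·sin60° − 20 − 40 = 0 → A_y = 60 − 52.8301 × 0.866025 = 14.25 kN.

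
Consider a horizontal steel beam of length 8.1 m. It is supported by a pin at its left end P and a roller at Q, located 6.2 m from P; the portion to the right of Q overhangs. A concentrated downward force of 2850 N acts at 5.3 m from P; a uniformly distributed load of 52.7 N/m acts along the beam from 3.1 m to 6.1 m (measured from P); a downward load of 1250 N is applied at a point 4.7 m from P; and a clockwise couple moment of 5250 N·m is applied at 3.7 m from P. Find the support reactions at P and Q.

P_x = 0, P_y = -89.85 N, Q_y = 4348 N

Resultant of the distributed load: 52.7 × 3 = 158.1 N at 4.6 m from P.
ΣM about P: Q_y·6.2 − 2850·5.3 − (52.7·3)·4.6 − 1250·4.7 − 5250 = 0 → Q_y = 26957.26/6.2 = 4347.95 ≈ 4348 N.
ΣF_y = 0: P_y + 4347.95 − 2850 − 52.7·3 − 1250 = 0 → P_y = -89.85 N.
ΣF_x = 0: no horizontal applied forces, so P_x = 0.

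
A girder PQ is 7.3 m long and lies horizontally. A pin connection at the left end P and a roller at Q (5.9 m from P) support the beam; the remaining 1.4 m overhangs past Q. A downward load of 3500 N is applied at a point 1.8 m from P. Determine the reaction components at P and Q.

Taking moments about P: Q_y·5.9 − 3500·1.8 = 0 → Q_y = 6300/5.9 = 1067.8 ≈ 1068 N.
ΣF_y = 0: P_y + 1067.8 − 3500 = 0 → P_y = 2432 N.
ΣF_x = 0: no horizontal applied forces, so P_x = 0.

P_x = 0, P_y = 2432 N, Q_y = 1068 N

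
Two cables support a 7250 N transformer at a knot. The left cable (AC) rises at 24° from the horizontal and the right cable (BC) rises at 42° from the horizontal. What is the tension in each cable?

ΣF_x = 0: −T_AC·cos24° + T_BC·cos42° = 0 → T_BC = 1.2293·T_AC.
ΣF_y = 0: T_AC·sin24° + T_BC·sin42° = 7250.
Substitute: T_AC·(0.406737 + 1.2293·0.669131) = 7250 → T_AC = 5897.67 ≈ 5898 N.
Then T_BC = 1.2293 × 5897.67 = 7250 N.

T_AC = 5898 N, T_BC = 7250 N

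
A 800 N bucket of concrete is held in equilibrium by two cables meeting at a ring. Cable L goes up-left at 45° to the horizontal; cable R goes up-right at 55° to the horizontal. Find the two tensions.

T_L = 465.9 N, T_R = 574.4 N

ΣF_x = 0: −T_L·cos45° + T_R·cos55° = 0 → T_R = 1.2328·T_L.
ΣF_y = 0: T_L·sin45° + T_R·sin55° = 800.
Substitute: T_L·(0.707107 + 1.2328·0.819152) = 800 → T_L = 465.94 ≈ 465.9 N.
Then T_R = 1.2328 × 465.94 = 574.4 N.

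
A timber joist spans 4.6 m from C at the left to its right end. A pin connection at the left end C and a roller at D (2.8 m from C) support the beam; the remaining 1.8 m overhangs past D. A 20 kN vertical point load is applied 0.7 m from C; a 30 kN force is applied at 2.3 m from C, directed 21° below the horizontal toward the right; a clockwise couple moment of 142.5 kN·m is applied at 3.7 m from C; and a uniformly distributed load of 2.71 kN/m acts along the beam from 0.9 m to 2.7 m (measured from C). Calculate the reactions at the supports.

Resultant of the distributed load: 2.71 × 1.8 = 4.878 kN at 1.8 m from C.
Moments about C: D_y·2.8 − 20·0.7 − 30·sin21°·2.3 − 142.5 − (2.71·1.8)·1.8 = 0 → D_y = 190.008/2.8 = 67.86 kN.
ΣF_y = 0: C_y + 67.86 − 20 − 30·sin21° − 2.71·1.8 = 0 → C_y = -32.23 kN.
ΣF_x = 0: C_x + 30·cos21° = 0 → C_x = -28.01 kN.

C_x = -28.01 kN, C_y = -32.23 kN, D_y = 67.86 kN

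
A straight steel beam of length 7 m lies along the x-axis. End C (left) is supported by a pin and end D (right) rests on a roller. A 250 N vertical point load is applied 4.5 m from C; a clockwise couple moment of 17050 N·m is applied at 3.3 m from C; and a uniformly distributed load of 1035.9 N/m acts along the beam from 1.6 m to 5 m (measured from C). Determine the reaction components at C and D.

C_x = 0, C_y = -484.8 N, D_y = 4257 N

Resultant of the distributed load: 1035.9 × 3.4 = 3522.06 N at 3.3 m from C.
Moments about C: D_y·7 − 250·4.5 − 17050 − (1035.9·3.4)·3.3 = 0 → D_y = 29797.798/7 = 4256.83 ≈ 4257 N.
ΣF_y = 0: C_y + 4256.83 − 250 − 1035.9·3.4 = 0 → C_y = -484.8 N.
ΣF_x = 0: no horizontal applied forces, so C_x = 0.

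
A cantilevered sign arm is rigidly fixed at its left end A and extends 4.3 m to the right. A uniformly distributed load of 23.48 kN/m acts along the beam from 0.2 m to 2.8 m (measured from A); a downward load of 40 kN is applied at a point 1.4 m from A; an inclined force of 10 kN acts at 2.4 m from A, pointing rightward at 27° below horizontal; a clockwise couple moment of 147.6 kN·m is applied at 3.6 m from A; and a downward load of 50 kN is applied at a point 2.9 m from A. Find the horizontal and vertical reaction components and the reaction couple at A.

A_x = -8.910 kN, A_y = 155.6 kN, M_A = 451.1 kN·m

Resultant of the distributed load: 23.48 × 2.6 = 61.048 kN at 1.5 m from A.
ΣF_x = 0: A_x + 10·cos27° = 0 → A_x = -8.910 kN.
ΣF_y = 0: A_y − 23.48·2.6 − 40 − 10·sin27° − 50 = 0 → A_y = 155.6 kN.
ΣM about A: M_A − (23.48·2.6)·1.5 − 40·1.4 − 10·sin27°·2.4 − 147.6 − 50·2.9 = 0 → M_A = 451.1 kN·m.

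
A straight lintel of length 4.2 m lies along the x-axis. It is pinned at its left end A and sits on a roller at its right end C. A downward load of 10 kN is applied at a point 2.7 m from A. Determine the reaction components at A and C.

A_x = 0, A_y = 3.571 kN, C_y = 6.429 kN

Taking moments about A: C_y·4.2 − 10·2.7 = 0 → C_y = 27/4.2 = 6.42857 ≈ 6.429 kN.
ΣF_y = 0: A_y + 6.42857 − 10 = 0 → A_y = 3.571 kN.
ΣF_x = 0: no horizontal applied forces, so A_x = 0.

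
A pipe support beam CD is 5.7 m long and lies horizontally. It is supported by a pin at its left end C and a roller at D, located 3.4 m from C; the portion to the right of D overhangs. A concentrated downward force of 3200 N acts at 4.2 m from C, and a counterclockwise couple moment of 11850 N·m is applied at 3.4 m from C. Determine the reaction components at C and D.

C_x = 0, C_y = 2732 N, D_y = 467.6 N

Moments about C: D_y·3.4 − 3200·4.2 + 11850 = 0 → D_y = 1590/3.4 = 467.647 ≈ 467.6 N.
ΣF_y = 0: C_y + 467.647 − 3200 = 0 → C_y = 2732 N.
ΣF_x = 0: no horizontal applied forces, so C_x = 0.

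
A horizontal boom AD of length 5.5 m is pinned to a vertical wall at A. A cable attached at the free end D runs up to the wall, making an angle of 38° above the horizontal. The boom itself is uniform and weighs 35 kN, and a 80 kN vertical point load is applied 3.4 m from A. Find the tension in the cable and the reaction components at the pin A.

T = 108.8 kN, A_x = 85.70 kN, A_y = 48.05 kN

ΣM about A: T·sin38°·5.5 − 35·2.75 − 80·3.4 = 0 → T = 368.25/(5.5·0.615661) = 108.752 ≈ 108.8 kN.
ΣF_x = 0: A_x − T·cos38° = 0 → A_x = 108.752 × 0.788011 = 85.70 kN.
ΣF_y = 0: A_y + T·sin38° − 35 − 80 = 0 → A_y = 115 − 108.752 × 0.615661 = 48.05 kN.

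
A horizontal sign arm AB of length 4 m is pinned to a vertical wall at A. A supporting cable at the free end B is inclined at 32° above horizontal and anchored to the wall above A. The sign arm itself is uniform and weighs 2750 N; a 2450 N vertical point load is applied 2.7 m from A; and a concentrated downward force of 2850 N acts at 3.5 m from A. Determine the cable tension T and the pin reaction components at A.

ΣM about A: T·sin32°·4 − 2750·2 − 2450·2.7 − 2850·3.5 = 0 → T = 22090/(4·0.529919) = 10421.4 ≈ 10420 N.
ΣF_x = 0: A_x − T·cos32° = 0 → A_x = 10421.4 × 0.848048 = 8838 N.
ΣF_y = 0: A_y + T·sin32° − 2750 − 2450 − 2850 = 0 → A_y = 8050 − 10421.4 × 0.529919 = 2528 N.

T = 10420 N, A_x = 8838 N, A_y = 2528 N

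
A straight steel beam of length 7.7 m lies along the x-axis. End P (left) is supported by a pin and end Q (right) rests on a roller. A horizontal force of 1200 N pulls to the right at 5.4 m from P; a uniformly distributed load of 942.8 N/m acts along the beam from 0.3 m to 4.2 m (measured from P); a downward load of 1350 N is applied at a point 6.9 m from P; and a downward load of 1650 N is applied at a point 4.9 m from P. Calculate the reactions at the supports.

Resultant of the distributed load: 942.8 × 3.9 = 3676.92 N at 2.25 m from P.
Taking moments about P: Q_y·7.7 − (942.8·3.9)·2.25 − 1350·6.9 − 1650·4.9 = 0 → Q_y = 25673.07/7.7 = 3334.16 ≈ 3334 N.
ΣF_y = 0: P_y + 3334.16 − 942.8·3.9 − 1350 − 1650 = 0 → P_y = 3343 N.
ΣF_x = 0: P_x + 1200 = 0 → P_x = -1200 N.

P_x = -1200 N, P_y = 3343 N, Q_y = 3334 N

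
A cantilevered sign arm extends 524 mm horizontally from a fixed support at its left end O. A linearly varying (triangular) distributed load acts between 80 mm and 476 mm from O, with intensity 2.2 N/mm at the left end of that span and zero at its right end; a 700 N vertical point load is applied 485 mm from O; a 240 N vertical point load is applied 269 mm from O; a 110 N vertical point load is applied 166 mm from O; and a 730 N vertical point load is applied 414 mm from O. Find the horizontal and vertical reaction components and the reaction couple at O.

Resultant of the triangular load: ½ × 2.2 × 396 = 435.6 N, acting at 212 mm from O (one-third of the span from the peak).
ΣF_x = 0: O_x = 0.
ΣF_y = 0: O_y − ½·2.2·396 − 700 − 240 − 110 − 730 = 0 → O_y = 2216 N.
ΣM about O: M_O − (½·2.2·396)·212 − 700·485 − 240·269 − 110·166 − 730·414 = 0 → M_O = 816900 N·mm.

O_x = 0, O_y = 2216 N, M_O = 816900 N·mm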